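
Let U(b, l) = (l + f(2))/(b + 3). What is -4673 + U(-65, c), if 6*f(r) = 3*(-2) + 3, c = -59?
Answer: -579333/124 ≈ -4672.0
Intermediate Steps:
f(r) = -½ (f(r) = (3*(-2) + 3)/6 = (-6 + 3)/6 = (⅙)*(-3) = -½)
U(b, l) = (-½ + l)/(3 + b) (U(b, l) = (l - ½)/(b + 3) = (-½ + l)/(3 + b))
-4673 + U(-65, c) = -4673 + (-½ - 59)/(3 - 65) = -4673 - 119/2/(-62) = -4673 - 1/62*(-119/2) = -4673 + 119/124 = -579333/124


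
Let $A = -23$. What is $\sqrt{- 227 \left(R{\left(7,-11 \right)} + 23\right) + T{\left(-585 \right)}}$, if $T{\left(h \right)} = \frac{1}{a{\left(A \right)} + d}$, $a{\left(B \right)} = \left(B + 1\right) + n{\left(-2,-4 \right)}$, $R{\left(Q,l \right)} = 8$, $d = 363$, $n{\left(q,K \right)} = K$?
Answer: $\frac{2 i \sqrt{199796179}}{337} \approx 83.887 i$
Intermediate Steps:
$a{\left(B \right)} = -3 + B$ ($a{\left(B \right)} = \left(B + 1\right) - 4 = \left(1 + B\right) - 4 = -3 + B$)
$T{\left(h \right)} = \frac{1}{337}$ ($T{\left(h \right)} = \frac{1}{\left(-3 - 23\right) + 363} = \frac{1}{-26 + 363} = \frac{1}{337}$)
$\sqrt{- 227 \left(R{\left(7,-11 \right)} + 23\right) + T{\left(-585 \right)}} = \sqrt{- 227 \left(8 + 23\right) + \frac{1}{337}} = \sqrt{\left(-227\right) 31 + \frac{1}{337}} = \sqrt{-7037 + \frac{1}{337}} = \sqrt{- \frac{2371468}{337}} = \frac{2 i \sqrt{199796179}}{337}$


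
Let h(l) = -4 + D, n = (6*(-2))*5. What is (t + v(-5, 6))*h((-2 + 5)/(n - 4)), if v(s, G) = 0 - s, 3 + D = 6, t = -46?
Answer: 41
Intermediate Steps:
n = -60 (n = -12*5 = -60)
D = 3 (D = -3 + 6 = 3)
v(s, G) = -s
h(l) = -1 (h(l) = -4 + 3 = -1)
(t + v(-5, 6))*h((-2 + 5)/(n - 4)) = (-46 - 1*(-5))*(-1) = (-46 + 5)*(-1) = -41*(-1) = 41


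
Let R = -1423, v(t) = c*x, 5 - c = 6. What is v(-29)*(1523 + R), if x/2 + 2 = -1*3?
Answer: 1000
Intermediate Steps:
c = -1 (c = 5 - 1*6 = 5 - 6 = -1)
x = -10 (x = -4 + 2*(-1*3) = -4 + 2*(-3) = -4 - 6 = -10)
v(t) = 10 (v(t) = -1*(-10) = 10)
v(-29)*(1523 + R) = 10*(1523 - 1423) = 10*100 = 1000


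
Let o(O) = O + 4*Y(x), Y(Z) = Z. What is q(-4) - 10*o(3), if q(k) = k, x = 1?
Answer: -74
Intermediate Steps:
o(O) = 4 + O (o(O) = O + 4*1 = O + 4 = 4 + O)
q(-4) - 10*o(3) = -4 - 10*(4 + 3) = -4 - 10*7 = -4 - 70 = -74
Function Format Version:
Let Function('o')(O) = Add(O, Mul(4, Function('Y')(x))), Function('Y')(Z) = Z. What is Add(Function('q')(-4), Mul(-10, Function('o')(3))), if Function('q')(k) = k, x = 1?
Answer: -74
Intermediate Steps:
Function('o')(O) = Add(4, O) (Function('o')(O) = Add(O, Mul(4, 1)) = Add(O, 4) = Add(4, O))
Add(Function('q')(-4), Mul(-10, Function('o')(3))) = Add(-4, Mul(-10, Add(4, 3))) = Add(-4, Mul(-10, 7)) = Add(-4, -70) = -74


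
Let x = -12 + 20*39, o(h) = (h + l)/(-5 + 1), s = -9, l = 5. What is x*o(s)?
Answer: 768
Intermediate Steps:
o(h) = -5/4 - h/4 (o(h) = (h + 5)/(-5 + 1) = (5 + h)/(-4) = (5 + h)*(-¼) = -5/4 - h/4)
x = 768 (x = -12 + 780 = 768)
x*o(s) = 768*(-5/4 - ¼*(-9)) = 768*(-5/4 + 9/4) = 768*1 = 768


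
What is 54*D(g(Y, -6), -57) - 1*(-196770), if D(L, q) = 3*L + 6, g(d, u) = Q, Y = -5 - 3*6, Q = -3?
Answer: 196608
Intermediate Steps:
Y = -23 (Y = -5 - 18 = -23)
g(d, u) = -3
D(L, q) = 6 + 3*L
54*D(g(Y, -6), -57) - 1*(-196770) = 54*(6 + 3*(-3)) - 1*(-196770) = 54*(6 - 9) + 196770 = 54*(-3) + 196770 = -162 + 196770 = 196608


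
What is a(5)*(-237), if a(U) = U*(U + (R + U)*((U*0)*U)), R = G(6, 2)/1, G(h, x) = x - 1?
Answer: -5925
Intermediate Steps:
G(h, x) = -1 + x
R = 1 (R = (-1 + 2)/1 = 1*1 = 1)
a(U) = U² (a(U) = U*(U + (1 + U)*((U*0)*U)) = U*(U + (1 + U)*(0*U)) = U*(U + (1 + U)*0) = U*(U + 0) = U*U = U²)
a(5)*(-237) = 5²*(-237) = 25*(-237) = -5925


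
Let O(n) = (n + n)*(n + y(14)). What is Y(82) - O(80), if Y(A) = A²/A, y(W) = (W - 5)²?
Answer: -25678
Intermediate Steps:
y(W) = (-5 + W)²
O(n) = 2*n*(81 + n) (O(n) = (n + n)*(n + (-5 + 14)²) = (2*n)*(n + 9²) = (2*n)*(n + 81) = (2*n)*(81 + n) = 2*n*(81 + n))
Y(A) = A
Y(82) - O(80) = 82 - 2*80*(81 + 80) = 82 - 2*80*161 = 82 - 1*25760 = 82 - 25760 = -25678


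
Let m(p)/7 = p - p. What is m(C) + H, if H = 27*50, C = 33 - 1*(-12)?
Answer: 1350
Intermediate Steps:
C = 45 (C = 33 + 12 = 45)
m(p) = 0 (m(p) = 7*(p - p) = 7*0 = 0)
H = 1350
m(C) + H = 0 + 1350 = 1350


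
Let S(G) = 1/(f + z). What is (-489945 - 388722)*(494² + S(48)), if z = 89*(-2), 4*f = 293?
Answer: -89844649710360/419 ≈ -2.1443e+11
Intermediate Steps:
f = 293/4 (f = (¼)*293 = 293/4 ≈ 73.250)
z = -178
S(G) = -4/419 (S(G) = 1/(293/4 - 178) = 1/(-419/4) = -4/419)
(-489945 - 388722)*(494² + S(48)) = (-489945 - 388722)*(494² - 4/419) = -878667*(244036 - 4/419) = -878667*102251080/419 = -89844649710360/419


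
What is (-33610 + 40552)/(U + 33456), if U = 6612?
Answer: 1157/6678 ≈ 0.17326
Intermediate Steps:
(-33610 + 40552)/(U + 33456) = (-33610 + 40552)/(6612 + 33456) = 6942/40068 = 6942*(1/40068) = 1157/6678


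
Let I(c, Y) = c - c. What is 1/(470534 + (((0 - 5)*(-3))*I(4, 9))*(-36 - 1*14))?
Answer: 1/470534 ≈ 2.1252e-6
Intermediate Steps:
I(c, Y) = 0
1/(470534 + (((0 - 5)*(-3))*I(4, 9))*(-36 - 1*14)) = 1/(470534 + (((0 - 5)*(-3))*0)*(-36 - 1*14)) = 1/(470534 + (-5*(-3)*0)*(-36 - 14)) = 1/(470534 + (15*0)*(-50)) = 1/(470534 + 0*(-50)) = 1/(470534 + 0) = 1/470534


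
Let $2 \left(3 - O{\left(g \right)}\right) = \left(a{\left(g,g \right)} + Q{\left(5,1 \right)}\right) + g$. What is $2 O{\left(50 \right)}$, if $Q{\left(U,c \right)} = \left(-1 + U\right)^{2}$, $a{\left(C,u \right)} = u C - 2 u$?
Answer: $-2460$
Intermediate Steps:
$a{\left(C,u \right)} = - 2 u + C u$ ($a{\left(C,u \right)} = C u - 2 u = - 2 u + C u$)
$O{\left(g \right)} = -5 - \frac{g}{2} - \frac{g \left(-2 + g\right)}{2}$ ($O{\left(g \right)} = 3 - \frac{\left(g \left(-2 + g\right) + \left(-1 + 5\right)^{2}\right) + g}{2} = 3 - \frac{\left(g \left(-2 + g\right) + 4^{2}\right) + g}{2} = 3 - \frac{\left(g \left(-2 + g\right) + 16\right) + g}{2} = 3 - \frac{\left(16 + g \left(-2 + g\right)\right) + g}{2} = 3 - \frac{16 + g + g \left(-2 + g\right)}{2} = 3 - \left(8 + \frac{g}{2} + \frac{g \left(-2 + g\right)}{2}\right) = -5 - \frac{g}{2} - \frac{g \left(-2 + g\right)}{2}$)
$2 O{\left(50 \right)} = 2 \left(-5 + \frac{1}{2} \cdot 50 - \frac{50^{2}}{2}\right) = 2 \left(-5 + 25 - 1250\right) = 2 \left(-1230\right) = -2460$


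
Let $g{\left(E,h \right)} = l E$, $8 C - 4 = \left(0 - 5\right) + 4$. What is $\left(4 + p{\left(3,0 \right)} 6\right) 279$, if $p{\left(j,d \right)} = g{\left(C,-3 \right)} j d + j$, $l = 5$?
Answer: $6138$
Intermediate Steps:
$C = \frac{3}{8}$ ($C = \frac{1}{2} + \frac{\left(0 - 5\right) + 4}{8} = \frac{1}{2} + \frac{-5 + 4}{8} = \frac{1}{2} + \frac{1}{8} \left(-1\right) = \frac{1}{2} - \frac{1}{8} = \frac{3}{8} \approx 0.375$)
$g{\left(E,h \right)} = 5 E$
$p{\left(j,d \right)} = j + \frac{15 d j}{8}$ ($p{\left(j,d \right)} = 5 \cdot \frac{3}{8} j d + j = \frac{15 j}{8} d + j = \frac{15 d j}{8} + j = j + \frac{15 d j}{8}$)
$\left(4 + p{\left(3,0 \right)} 6\right) 279 = \left(4 + \frac{1}{8} \cdot 3 \left(8 + 15 \cdot 0\right) 6\right) 279 = \left(4 + \frac{1}{8} \cdot 3 \left(8 + 0\right) 6\right) 279 = \left(4 + \frac{1}{8} \cdot 3 \cdot 8 \cdot 6\right) 279 = \left(4 + 3 \cdot 6\right) 279 = \left(4 + 18\right) 279 = 22 \cdot 279 = 6138$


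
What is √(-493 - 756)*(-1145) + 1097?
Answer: 1097 - 1145*I*√1249 ≈ 1097.0 - 40466.0*I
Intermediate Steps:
√(-493 - 756)*(-1145) + 1097 = √(-1249)*(-1145) + 1097 = (I*√1249)*(-1145) + 1097 = -1145*I*√1249 + 1097 = 1097 - 1145*I*√1249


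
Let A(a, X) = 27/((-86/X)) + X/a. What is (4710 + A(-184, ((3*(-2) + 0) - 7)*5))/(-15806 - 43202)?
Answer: -37429775/466871296 ≈ -0.080171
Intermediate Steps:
A(a, X) = -27*X/86 + X/a (A(a, X) = 27*(-X/86) + X/a = -27*X/86 + X/a)
(4710 + A(-184, ((3*(-2) + 0) - 7)*5))/(-15806 - 43202) = (4710 + (-27*((3*(-2) + 0) - 7)*5/86 + (((3*(-2) + 0) - 7)*5)/(-184)))/(-15806 - 43202) = (4710 + (-27*((-6 + 0) - 7)*5/86 + (((-6 + 0) - 7)*5)*(-1/184)))/(-59008) = (4710 + (-27*(-6 - 7)*5/86 + ((-6 - 7)*5)*(-1/184)))*(-1/59008) = (4710 + (-(-351)*5/86 - 13*5*(-1/184)))*(-1/59008) = (4710 + (-27/86*(-65) - 65*(-1/184)))*(-1/59008) = (4710 + (1755/86 + 65/184))*(-1/59008) = (4710 + 164255/7912)*(-1/59008) = (37429775/7912)*(-1/59008) = -37429775/466871296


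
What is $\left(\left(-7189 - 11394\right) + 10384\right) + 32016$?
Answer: $23817$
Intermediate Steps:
$\left(\left(-7189 - 11394\right) + 10384\right) + 32016 = \left(-18583 + 10384\right) + 32016 = -8199 + 32016 = 23817$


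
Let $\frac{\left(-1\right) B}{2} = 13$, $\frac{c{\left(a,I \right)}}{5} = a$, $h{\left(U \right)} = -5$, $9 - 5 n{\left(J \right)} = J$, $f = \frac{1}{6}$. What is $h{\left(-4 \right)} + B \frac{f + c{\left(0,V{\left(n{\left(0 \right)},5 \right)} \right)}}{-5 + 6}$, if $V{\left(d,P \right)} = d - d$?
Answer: $- \frac{28}{3} \approx -9.3333$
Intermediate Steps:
$f = \frac{1}{6} \approx 0.16667$
$n{\left(J \right)} = \frac{9}{5} - \frac{J}{5}$
$V{\left(d,P \right)} = 0$
$c{\left(a,I \right)} = 5 a$
$B = -26$ ($B = \left(-2\right) 13 = -26$)
$h{\left(-4 \right)} + B \frac{f + c{\left(0,V{\left(n{\left(0 \right)},5 \right)} \right)}}{-5 + 6} = -5 - 26 \frac{\frac{1}{6} + 5 \cdot 0}{-5 + 6} = -5 - 26 \frac{\frac{1}{6} + 0}{1} = -5 - 26 \cdot \frac{1}{6} \cdot 1 = -5 - \frac{13}{3} = - \frac{28}{3}$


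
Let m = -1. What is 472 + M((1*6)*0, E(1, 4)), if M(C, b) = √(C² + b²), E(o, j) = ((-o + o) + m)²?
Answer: 473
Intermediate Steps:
E(o, j) = 1 (E(o, j) = ((-o + o) - 1)² = (0 - 1)² = (-1)² = 1)
472 + M((1*6)*0, E(1, 4)) = 472 + √(((1*6)*0)² + 1²) = 472 + √((6*0)² + 1) = 472 + √(0² + 1) = 472 + √(0 + 1) = 472 + √1 = 472 + 1 = 473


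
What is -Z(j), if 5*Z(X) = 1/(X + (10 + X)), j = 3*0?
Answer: -1/50 ≈ -0.020000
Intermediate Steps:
j = 0
Z(X) = 1/(5*(10 + 2*X)) (Z(X) = 1/(5*(X + (10 + X))) = 1/(5*(10 + 2*X)))
-Z(j) = -1/(10*(5 + 0)) = -1/(10*5) = -1*1/50 = -1/50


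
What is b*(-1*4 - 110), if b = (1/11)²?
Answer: -114/121 ≈ -0.94215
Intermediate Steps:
b = 1/121 (b = (1/11)² = 1/121 ≈ 0.0082645)
b*(-1*4 - 110) = (-1*4 - 110)/121 = (-4 - 110)/121 = (1/121)*(-114) = -114/121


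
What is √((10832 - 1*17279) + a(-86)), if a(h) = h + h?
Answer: I*√6619 ≈ 81.357*I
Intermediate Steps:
a(h) = 2*h
√((10832 - 1*17279) + a(-86)) = √((10832 - 1*17279) + 2*(-86)) = √((10832 - 17279) - 172) = √(-6447 - 172) = √(-6619) = I*√6619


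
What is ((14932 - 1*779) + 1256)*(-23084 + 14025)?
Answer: -139590131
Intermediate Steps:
((14932 - 1*779) + 1256)*(-23084 + 14025) = ((14932 - 779) + 1256)*(-9059) = (14153 + 1256)*(-9059) = 15409*(-9059) = -139590131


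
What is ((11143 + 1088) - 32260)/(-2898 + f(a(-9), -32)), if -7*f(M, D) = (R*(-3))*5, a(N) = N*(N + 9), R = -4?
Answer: 140203/20346 ≈ 6.8909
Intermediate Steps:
a(N) = N*(9 + N)
f(M, D) = -60/7 (f(M, D) = -(-4*(-3))*5/7 = -12*5/7 = -1/7*60 = -60/7)
((11143 + 1088) - 32260)/(-2898 + f(a(-9), -32)) = ((11143 + 1088) - 32260)/(-2898 - 60/7) = (12231 - 32260)/(-20346/7) = -20029*(-7/20346) = 140203/20346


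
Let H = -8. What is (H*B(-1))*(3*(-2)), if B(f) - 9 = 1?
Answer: 480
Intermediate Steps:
B(f) = 10 (B(f) = 9 + 1 = 10)
(H*B(-1))*(3*(-2)) = (-8*10)*(3*(-2)) = -80*(-6) = 480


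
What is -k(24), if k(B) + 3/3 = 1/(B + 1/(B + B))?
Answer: 1105/1153 ≈ 0.95837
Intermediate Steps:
k(B) = -1 + 1/(B + 1/(2*B)) (k(B) = -1 + 1/(B + 1/(B + B)) = -1 + 1/(B + 1/(2*B)))
-k(24) = -(-1 - 2*24**2 + 2*24)/(1 + 2*24**2) = -(-1 - 2*576 + 48)/(1 + 2*576) = -(-1 - 1152 + 48)/(1 + 1152) = -(-1105)/1153 = -1*(-1105/1153) = 1105/1153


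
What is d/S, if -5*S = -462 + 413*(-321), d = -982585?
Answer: -982585/26607 ≈ -36.930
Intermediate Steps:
S = 26607 (S = -(-462 + 413*(-321))/5 = -(-462 - 132573)/5 = -1/5*(-133035) = 26607)
d/S = -982585/26607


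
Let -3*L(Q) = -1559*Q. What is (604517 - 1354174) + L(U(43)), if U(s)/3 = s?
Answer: -682620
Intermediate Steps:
U(s) = 3*s
L(Q) = 1559*Q/3 (L(Q) = -(-1559)*Q/3 = 1559*Q/3)
(604517 - 1354174) + L(U(43)) = (604517 - 1354174) + 1559*(3*43)/3 = -749657 + (1559/3)*129 = -749657 + 67037 = -682620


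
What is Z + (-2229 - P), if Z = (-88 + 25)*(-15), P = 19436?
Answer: -20720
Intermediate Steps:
Z = 945 (Z = -63*(-15) = 945)
Z + (-2229 - P) = 945 + (-2229 - 1*19436) = 945 + (-2229 - 19436) = 945 - 21665 = -20720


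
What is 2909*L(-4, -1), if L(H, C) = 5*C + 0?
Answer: -14545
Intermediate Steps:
L(H, C) = 5*C
2909*L(-4, -1) = 2909*(5*(-1)) = 2909*(-5) = -14545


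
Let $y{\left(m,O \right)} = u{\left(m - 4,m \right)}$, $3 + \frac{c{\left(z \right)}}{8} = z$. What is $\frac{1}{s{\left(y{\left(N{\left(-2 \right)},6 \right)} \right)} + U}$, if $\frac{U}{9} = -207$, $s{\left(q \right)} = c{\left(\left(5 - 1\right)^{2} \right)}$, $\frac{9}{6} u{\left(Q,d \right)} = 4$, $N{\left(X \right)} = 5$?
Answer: $- \frac{1}{1759} \approx -0.0005685$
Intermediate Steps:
$u{\left(Q,d \right)} = \frac{8}{3}$ ($u{\left(Q,d \right)} = \frac{2}{3} \cdot 4 = \frac{8}{3}$)
$c{\left(z \right)} = -24 + 8 z$
$y{\left(m,O \right)} = \frac{8}{3}$
$s{\left(q \right)} = 104$ ($s{\left(q \right)} = -24 + 8 \left(5 - 1\right)^{2} = -24 + 8 \cdot 4^{2} = -24 + 8 \cdot 16 = -24 + 128 = 104$)
$U = -1863$ ($U = 9 \left(-207\right) = -1863$)
$\frac{1}{s{\left(y{\left(N{\left(-2 \right)},6 \right)} \right)} + U} = \frac{1}{104 - 1863} = \frac{1}{-1759} = - \frac{1}{1759}$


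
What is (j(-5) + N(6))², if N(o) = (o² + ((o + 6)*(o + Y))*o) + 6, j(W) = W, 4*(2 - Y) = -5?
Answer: 494209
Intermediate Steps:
Y = 13/4 (Y = 2 - ¼*(-5) = 2 + 5/4 = 13/4 ≈ 3.2500)
N(o) = 6 + o² + o*(6 + o)*(13/4 + o) (N(o) = (o² + ((o + 6)*(o + 13/4))*o) + 6 = (o² + ((6 + o)*(13/4 + o))*o) + 6 = (o² + o*(6 + o)*(13/4 + o)) + 6 = 6 + o² + o*(6 + o)*(13/4 + o))
(j(-5) + N(6))² = (-5 + (6 + 6³ + (39/2)*6 + (41/4)*6²))² = (-5 + (6 + 216 + 117 + (41/4)*36))² = (-5 + (6 + 216 + 117 + 369))² = (-5 + 708)² = 703² = 494209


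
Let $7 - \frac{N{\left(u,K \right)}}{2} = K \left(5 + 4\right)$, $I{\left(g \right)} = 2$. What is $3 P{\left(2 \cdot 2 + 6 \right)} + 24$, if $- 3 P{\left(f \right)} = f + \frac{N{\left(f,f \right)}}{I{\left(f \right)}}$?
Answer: $97$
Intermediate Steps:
$N{\left(u,K \right)} = 14 - 18 K$ ($N{\left(u,K \right)} = 14 - 2 K \left(5 + 4\right) = 14 - 2 K 9 = 14 - 2 \cdot 9 K = 14 - 18 K$)
$P{\left(f \right)} = - \frac{7}{3} + \frac{8 f}{3}$ ($P{\left(f \right)} = - \frac{f + \frac{14 - 18 f}{2}}{3} = - \frac{f + \left(14 - 18 f\right) \frac{1}{2}}{3} = - \frac{f - \left(-7 + 9 f\right)}{3} = - \frac{7 - 8 f}{3} = - \frac{7}{3} + \frac{8 f}{3}$)
$3 P{\left(2 \cdot 2 + 6 \right)} + 24 = 3 \left(- \frac{7}{3} + \frac{8 \left(2 \cdot 2 + 6\right)}{3}\right) + 24 = 3 \left(- \frac{7}{3} + \frac{8 \left(4 + 6\right)}{3}\right) + 24 = 3 \left(- \frac{7}{3} + \frac{8}{3} \cdot 10\right) + 24 = 3 \left(- \frac{7}{3} + \frac{80}{3}\right) + 24 = 3 \cdot \frac{73}{3} + 24 = 73 + 24 = 97$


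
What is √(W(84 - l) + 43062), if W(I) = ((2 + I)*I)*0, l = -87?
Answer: √43062 ≈ 207.51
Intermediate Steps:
W(I) = 0 (W(I) = (I*(2 + I))*0 = 0)
√(W(84 - l) + 43062) = √(0 + 43062) = √43062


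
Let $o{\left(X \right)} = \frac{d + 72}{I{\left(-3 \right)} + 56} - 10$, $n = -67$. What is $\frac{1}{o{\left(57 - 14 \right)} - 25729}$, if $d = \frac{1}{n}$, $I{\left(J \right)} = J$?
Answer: $- \frac{67}{1724422} \approx -3.8854 \cdot 10^{-5}$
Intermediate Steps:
$d = - \frac{1}{67}$ ($d = \frac{1}{-67} = - \frac{1}{67} \approx -0.014925$)
$o{\left(X \right)} = - \frac{579}{67}$ ($o{\left(X \right)} = \frac{- \frac{1}{67} + 72}{-3 + 56} - 10 = \frac{4823}{67 \cdot 53} - 10 = \frac{4823}{67} \cdot \frac{1}{53} - 10 = \frac{91}{67} - 10 = - \frac{579}{67}$)
$\frac{1}{o{\left(57 - 14 \right)} - 25729} = \frac{1}{- \frac{579}{67} - 25729} = \frac{1}{- \frac{1724422}{67}} = - \frac{67}{1724422}$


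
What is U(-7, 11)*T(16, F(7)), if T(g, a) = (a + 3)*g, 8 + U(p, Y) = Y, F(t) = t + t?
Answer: 816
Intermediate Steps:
F(t) = 2*t
U(p, Y) = -8 + Y
T(g, a) = g*(3 + a) (T(g, a) = (3 + a)*g = g*(3 + a))
U(-7, 11)*T(16, F(7)) = (-8 + 11)*(16*(3 + 2*7)) = 3*(16*(3 + 14)) = 3*(16*17) = 3*272 = 816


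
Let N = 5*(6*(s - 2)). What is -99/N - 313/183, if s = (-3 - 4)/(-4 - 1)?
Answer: 1387/366 ≈ 3.7896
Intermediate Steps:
s = 7/5 (s = -7/(-5) = -7*(-⅕) = 7/5 ≈ 1.4000)
N = -18 (N = 5*(6*(7/5 - 2)) = 5*(6*(-⅗)) = 5*(-18/5) = -18)
-99/N - 313/183 = -99/(-18) - 313/183 = -99*(-1/18) - 313*1/183 = 11/2 - 313/183 = 1387/366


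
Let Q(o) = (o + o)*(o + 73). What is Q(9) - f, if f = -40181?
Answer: 41657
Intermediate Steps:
Q(o) = 2*o*(73 + o) (Q(o) = (2*o)*(73 + o) = 2*o*(73 + o))
Q(9) - f = 2*9*(73 + 9) - 1*(-40181) = 2*9*82 + 40181 = 1476 + 40181 = 41657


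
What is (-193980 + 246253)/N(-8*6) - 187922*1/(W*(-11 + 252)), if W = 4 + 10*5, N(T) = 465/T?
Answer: -5456810531/1008585 ≈ -5410.4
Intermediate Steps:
W = 54 (W = 4 + 50 = 54)
(-193980 + 246253)/N(-8*6) - 187922*1/(W*(-11 + 252)) = (-193980 + 246253)/((465/((-8*6)))) - 187922*1/(54*(-11 + 252)) = 52273/((465/(-48))) - 187922/(241*54) = 52273/((465*(-1/48))) - 187922/13014 = 52273/(-155/16) - 187922*1/13014 = 52273*(-16/155) - 93961/6507 = -836368/155 - 93961/6507 = -5456810531/1008585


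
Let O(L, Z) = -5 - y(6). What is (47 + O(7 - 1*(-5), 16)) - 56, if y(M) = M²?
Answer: -50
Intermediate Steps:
O(L, Z) = -41 (O(L, Z) = -5 - 1*6² = -5 - 1*36 = -5 - 36 = -41)
(47 + O(7 - 1*(-5), 16)) - 56 = (47 - 41) - 56 = 6 - 56 = -50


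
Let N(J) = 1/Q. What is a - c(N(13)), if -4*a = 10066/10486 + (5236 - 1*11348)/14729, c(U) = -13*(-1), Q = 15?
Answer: -579677355/44128084 ≈ -13.136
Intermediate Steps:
N(J) = 1/15
c(U) = 13
a = -6012263/44128084 (a = -(10066/10486 + (5236 - 1*11348)/14729)/4 = -(10066*(1/10486) + (5236 - 11348)*(1/14729))/4 = -(719/749 - 6112*1/14729)/4 = -(719/749 - 6112/14729)/4 = -1/4*6012263/11032021 = -6012263/44128084 ≈ -0.13625)
a - c(N(13)) = -6012263/44128084 - 1*13 = -6012263/44128084 - 13 = -579677355/44128084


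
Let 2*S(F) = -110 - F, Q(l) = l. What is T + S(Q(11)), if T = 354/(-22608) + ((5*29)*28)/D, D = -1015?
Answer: -243095/3768 ≈ -64.516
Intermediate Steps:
S(F) = -55 - F/2 (S(F) = (-110 - F)/2 = -55 - F/2)
T = -15131/3768 (T = 354/(-22608) + ((5*29)*28)/(-1015) = 354*(-1/22608) + (145*28)*(-1/1015) = -59/3768 + 4060*(-1/1015) = -59/3768 - 4 = -15131/3768 ≈ -4.0157)
T + S(Q(11)) = -15131/3768 + (-55 - ½*11) = -15131/3768 + (-55 - 11/2) = -15131/3768 - 121/2 = -243095/3768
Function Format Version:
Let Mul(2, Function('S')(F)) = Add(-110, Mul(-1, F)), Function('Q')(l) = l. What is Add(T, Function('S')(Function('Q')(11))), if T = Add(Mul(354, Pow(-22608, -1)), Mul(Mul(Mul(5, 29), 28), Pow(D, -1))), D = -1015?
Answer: Rational(-243095, 3768) ≈ -64.516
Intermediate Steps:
Function('S')(F) = Add(-55, Mul(Rational(-1, 2), F)) (Function('S')(F) = Mul(Rational(1, 2), Add(-110, Mul(-1, F))) = Add(-55, Mul(Rational(-1, 2), F)))
T = Rational(-15131, 3768) (T = Add(Mul(354, Pow(-22608, -1)), Mul(Mul(Mul(5, 29), 28), Pow(-1015, -1))) = Add(Mul(354, Rational(-1, 22608)), Mul(Mul(145, 28), Rational(-1, 1015))) = Add(Rational(-59, 3768), Mul(4060, Rational(-1, 1015))) = Add(Rational(-59, 3768), -4) = Rational(-15131, 3768) ≈ -4.0157)
Add(T, Function('S')(Function('Q')(11))) = Add(Rational(-15131, 3768), Add(-55, Mul(Rational(-1, 2), 11))) = Add(Rational(-15131, 3768), Add(-55, Rational(-11, 2))) = Add(Rational(-15131, 3768), Rational(-121, 2)) = Rational(-243095, 3768)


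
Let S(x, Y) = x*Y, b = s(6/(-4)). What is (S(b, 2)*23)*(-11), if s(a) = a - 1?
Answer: 1265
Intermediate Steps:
s(a) = -1 + a
b = -5/2 (b = -1 + 6/(-4) = -1 + 6*(-¼) = -1 - 3/2 = -5/2 ≈ -2.5000)
S(x, Y) = Y*x
(S(b, 2)*23)*(-11) = ((2*(-5/2))*23)*(-11) = -5*23*(-11) = -115*(-11) = 1265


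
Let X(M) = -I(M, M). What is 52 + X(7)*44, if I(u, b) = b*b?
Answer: -2104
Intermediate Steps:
I(u, b) = b²
X(M) = -M²
52 + X(7)*44 = 52 - 1*7²*44 = 52 - 1*49*44 = 52 - 49*44 = 52 - 2156 = -2104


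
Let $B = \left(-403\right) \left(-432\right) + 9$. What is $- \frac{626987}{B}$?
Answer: $- \frac{626987}{174105} \approx -3.6012$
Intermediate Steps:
$B = 174105$ ($B = 174096 + 9 = 174105$)
$- \frac{626987}{B} = - \frac{626987}{174105}$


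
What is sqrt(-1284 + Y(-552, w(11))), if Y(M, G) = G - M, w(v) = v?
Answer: I*sqrt(721) ≈ 26.851*I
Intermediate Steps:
sqrt(-1284 + Y(-552, w(11))) = sqrt(-1284 + (11 - 1*(-552))) = sqrt(-1284 + (11 + 552)) = sqrt(-1284 + 563) = sqrt(-721) = I*sqrt(721)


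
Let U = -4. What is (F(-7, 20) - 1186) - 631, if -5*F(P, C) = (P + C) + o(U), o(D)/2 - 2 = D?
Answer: -9094/5 ≈ -1818.8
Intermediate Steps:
o(D) = 4 + 2*D
F(P, C) = 4/5 - C/5 - P/5 (F(P, C) = -((P + C) + (4 + 2*(-4)))/5 = -((C + P) + (4 - 8))/5 = -((C + P) - 4)/5 = -(-4 + C + P)/5 = 4/5 - C/5 - P/5)
(F(-7, 20) - 1186) - 631 = ((4/5 - 1/5*20 - 1/5*(-7)) - 1186) - 631 = ((4/5 - 4 + 7/5) - 1186) - 631 = (-9/5 - 1186) - 631 = -5939/5 - 631 = -9094/5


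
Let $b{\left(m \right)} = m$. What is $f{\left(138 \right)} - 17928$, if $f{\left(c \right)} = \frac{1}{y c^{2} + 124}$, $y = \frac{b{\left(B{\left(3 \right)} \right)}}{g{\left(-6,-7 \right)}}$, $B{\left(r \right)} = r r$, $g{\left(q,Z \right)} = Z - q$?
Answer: $- \frac{3070564417}{171272} \approx -17928.0$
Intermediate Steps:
$B{\left(r \right)} = r^{2}$
$y = -9$ ($y = \frac{3^{2}}{-7 - -6} = \frac{9}{-7 + 6} = \frac{9}{-1} = 9 \left(-1\right) = -9$)
$f{\left(c \right)} = \frac{1}{124 - 9 c^{2}}$ ($f{\left(c \right)} = \frac{1}{- 9 c^{2} + 124} = \frac{1}{124 - 9 c^{2}}$)
$f{\left(138 \right)} - 17928 = - \frac{1}{-124 + 9 \cdot 138^{2}} - 17928 = - \frac{1}{-124 + 9 \cdot 19044} - 17928 = - \frac{1}{-124 + 171396} - 17928 = - \frac{1}{171272} - 17928 = - \frac{3070564417}{171272}$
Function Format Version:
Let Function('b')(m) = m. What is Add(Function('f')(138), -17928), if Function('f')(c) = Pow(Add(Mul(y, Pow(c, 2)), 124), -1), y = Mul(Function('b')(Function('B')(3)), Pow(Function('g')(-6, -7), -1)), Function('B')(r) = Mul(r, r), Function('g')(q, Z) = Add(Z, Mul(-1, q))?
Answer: Rational(-3070564417, 171272) ≈ -17928.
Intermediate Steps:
Function('B')(r) = Pow(r, 2)
y = -9 (y = Mul(Pow(3, 2), Pow(Add(-7, Mul(-1, -6)), -1)) = Mul(9, Pow(Add(-7, 6), -1)) = Mul(9, Pow(-1, -1)) = Mul(9, -1) = -9)
Function('f')(c) = Pow(Add(124, Mul(-9, Pow(c, 2))), -1) (Function('f')(c) = Pow(Add(Mul(-9, Pow(c, 2)), 124), -1) = Pow(Add(124, Mul(-9, Pow(c, 2))), -1))
Add(Function('f')(138), -17928) = Add(Mul(-1, Pow(Add(-124, Mul(9, Pow(138, 2))), -1)), -17928) = Add(Mul(-1, Pow(Add(-124, Mul(9, 19044)), -1)), -17928) = Add(Mul(-1, Pow(Add(-124, 171396), -1)), -17928) = Add(Mul(-1, Pow(171272, -1)), -17928) = Add(Mul(-1, Rational(1, 171272)), -17928) = Add(Rational(-1, 171272), -17928) = Rational(-3070564417, 171272)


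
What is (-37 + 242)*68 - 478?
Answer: 13462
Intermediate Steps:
(-37 + 242)*68 - 478 = 205*68 - 478 = 13940 - 478 = 13462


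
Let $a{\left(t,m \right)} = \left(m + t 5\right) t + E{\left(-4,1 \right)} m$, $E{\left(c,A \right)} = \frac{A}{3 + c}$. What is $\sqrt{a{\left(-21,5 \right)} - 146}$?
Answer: $\sqrt{1949} \approx 44.147$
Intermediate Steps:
$a{\left(t,m \right)} = - m + t \left(m + 5 t\right)$ ($a{\left(t,m \right)} = \left(m + t 5\right) t + 1 \frac{1}{3 - 4} m = \left(m + 5 t\right) t + 1 \frac{1}{-1} m = t \left(m + 5 t\right) + 1 \left(-1\right) m = t \left(m + 5 t\right) - m = - m + t \left(m + 5 t\right)$)
$\sqrt{a{\left(-21,5 \right)} - 146} = \sqrt{\left(\left(-1\right) 5 + 5 \left(-21\right)^{2} + 5 \left(-21\right)\right) - 146} = \sqrt{\left(-5 + 5 \cdot 441 - 105\right) - 146} = \sqrt{\left(-5 + 2205 - 105\right) - 146} = \sqrt{2095 - 146} = \sqrt{1949}$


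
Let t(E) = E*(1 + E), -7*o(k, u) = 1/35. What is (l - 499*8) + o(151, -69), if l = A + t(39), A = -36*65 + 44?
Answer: -1158361/245 ≈ -4728.0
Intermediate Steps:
o(k, u) = -1/245 (o(k, u) = -⅐/35 = -⅐*1/35 = -1/245)
A = -2296 (A = -2340 + 44 = -2296)
l = -736 (l = -2296 + 39*(1 + 39) = -2296 + 39*40 = -2296 + 1560 = -736)
(l - 499*8) + o(151, -69) = (-736 - 499*8) - 1/245 = (-736 - 3992) - 1/245 = -4728 - 1/245 = -1158361/245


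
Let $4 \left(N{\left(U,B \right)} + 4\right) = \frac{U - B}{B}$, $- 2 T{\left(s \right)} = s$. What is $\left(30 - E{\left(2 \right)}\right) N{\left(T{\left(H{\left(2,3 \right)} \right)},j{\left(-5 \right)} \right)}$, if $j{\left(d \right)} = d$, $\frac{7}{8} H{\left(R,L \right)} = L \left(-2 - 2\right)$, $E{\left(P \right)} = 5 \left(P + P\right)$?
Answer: $- \frac{643}{14} \approx -45.929$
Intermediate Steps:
$E{\left(P \right)} = 10 P$ ($E{\left(P \right)} = 5 \cdot 2 P = 10 P$)
$H{\left(R,L \right)} = - \frac{32 L}{7}$ ($H{\left(R,L \right)} = \frac{8 L \left(-2 - 2\right)}{7} = \frac{8 L \left(-4\right)}{7} = \frac{8 \left(- 4 L\right)}{7} = - \frac{32 L}{7}$)
$T{\left(s \right)} = - \frac{s}{2}$
$N{\left(U,B \right)} = -4 + \frac{U - B}{4 B}$ ($N{\left(U,B \right)} = -4 + \frac{\left(U - B\right) \frac{1}{B}}{4} = -4 + \frac{\frac{1}{B} \left(U - B\right)}{4} = -4 + \frac{U - B}{4 B}$)
$\left(30 - E{\left(2 \right)}\right) N{\left(T{\left(H{\left(2,3 \right)} \right)},j{\left(-5 \right)} \right)} = \left(30 - 10 \cdot 2\right) \frac{- \frac{\left(- \frac{32}{7}\right) 3}{2} - -85}{4 \left(-5\right)} = \left(30 - 20\right) \frac{1}{4} \left(- \frac{1}{5}\right) \left(\left(- \frac{1}{2}\right) \left(- \frac{96}{7}\right) + 85\right) = \left(30 - 20\right) \frac{1}{4} \left(- \frac{1}{5}\right) \left(\frac{48}{7} + 85\right) = 10 \cdot \frac{1}{4} \left(- \frac{1}{5}\right) \frac{643}{7} = 10 \left(- \frac{643}{140}\right) = - \frac{643}{14}$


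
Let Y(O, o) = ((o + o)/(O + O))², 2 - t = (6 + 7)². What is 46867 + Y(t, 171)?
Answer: 1307103004/27889 ≈ 46868.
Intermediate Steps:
t = -167 (t = 2 - (6 + 7)² = 2 - 1*13² = 2 - 1*169 = 2 - 169 = -167)
Y(O, o) = o²/O² (Y(O, o) = ((2*o)/((2*O)))² = ((2*o)*(1/(2*O)))² = (o/O)² = o²/O²)
46867 + Y(t, 171) = 46867 + 171²/(-167)² = 46867 + (1/27889)*29241 = 46867 + 29241/27889 = 1307103004/27889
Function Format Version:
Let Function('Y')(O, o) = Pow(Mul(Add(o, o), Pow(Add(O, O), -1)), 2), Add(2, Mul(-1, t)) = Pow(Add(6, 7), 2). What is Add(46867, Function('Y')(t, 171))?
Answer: Rational(1307103004, 27889) ≈ 46868.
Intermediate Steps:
t = -167 (t = Add(2, Mul(-1, Pow(Add(6, 7), 2))) = Add(2, Mul(-1, Pow(13, 2))) = Add(2, Mul(-1, 169)) = Add(2, -169) = -167)
Function('Y')(O, o) = Mul(Pow(O, -2), Pow(o, 2)) (Function('Y')(O, o) = Pow(Mul(Mul(2, o), Pow(Mul(2, O), -1)), 2) = Pow(Mul(Mul(2, o), Mul(Rational(1, 2), Pow(O, -1))), 2) = Pow(Mul(o, Pow(O, -1)), 2) = Mul(Pow(O, -2), Pow(o, 2)))
Add(46867, Function('Y')(t, 171)) = Add(46867, Mul(Pow(-167, -2), Pow(171, 2))) = Add(46867, Mul(Rational(1, 27889), 29241)) = Add(46867, Rational(29241, 27889)) = Rational(1307103004, 27889)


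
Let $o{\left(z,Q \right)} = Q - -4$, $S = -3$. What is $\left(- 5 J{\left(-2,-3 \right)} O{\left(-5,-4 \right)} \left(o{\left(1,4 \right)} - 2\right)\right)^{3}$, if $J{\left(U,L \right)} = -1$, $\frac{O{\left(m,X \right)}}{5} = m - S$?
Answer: $-27000000$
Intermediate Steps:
$O{\left(m,X \right)} = 15 + 5 m$ ($O{\left(m,X \right)} = 5 \left(m - -3\right) = 5 \left(m + 3\right) = 5 \left(3 + m\right) = 15 + 5 m$)
$o{\left(z,Q \right)} = 4 + Q$ ($o{\left(z,Q \right)} = Q + 4 = 4 + Q$)
$\left(- 5 J{\left(-2,-3 \right)} O{\left(-5,-4 \right)} \left(o{\left(1,4 \right)} - 2\right)\right)^{3} = \left(\left(-5\right) \left(-1\right) \left(15 + 5 \left(-5\right)\right) \left(\left(4 + 4\right) - 2\right)\right)^{3} = \left(5 \left(15 - 25\right) \left(8 - 2\right)\right)^{3} = \left(5 \left(-10\right) 6\right)^{3} = \left(\left(-50\right) 6\right)^{3} = \left(-300\right)^{3} = -27000000$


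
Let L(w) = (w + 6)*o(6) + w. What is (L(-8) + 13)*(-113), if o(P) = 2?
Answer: -113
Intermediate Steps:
L(w) = 12 + 3*w (L(w) = (w + 6)*2 + w = (6 + w)*2 + w = (12 + 2*w) + w = 12 + 3*w)
(L(-8) + 13)*(-113) = ((12 + 3*(-8)) + 13)*(-113) = ((12 - 24) + 13)*(-113) = (-12 + 13)*(-113) = 1*(-113) = -113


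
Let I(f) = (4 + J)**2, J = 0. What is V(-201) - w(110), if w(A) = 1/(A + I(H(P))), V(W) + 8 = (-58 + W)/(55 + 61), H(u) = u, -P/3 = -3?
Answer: -74839/7308 ≈ -10.241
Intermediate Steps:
P = 9 (P = -3*(-3) = 9)
V(W) = -17/2 + W/116 (V(W) = -8 + (-58 + W)/(55 + 61) = -8 + (-58 + W)/116 = -8 + (-58 + W)*(1/116) = -8 + (-1/2 + W/116) = -17/2 + W/116)
I(f) = 16 (I(f) = (4 + 0)**2 = 4**2 = 16)
w(A) = 1/(16 + A) (w(A) = 1/(A + 16) = 1/(16 + A))
V(-201) - w(110) = (-17/2 + (1/116)*(-201)) - 1/(16 + 110) = (-17/2 - 201/116) - 1/126 = -1187/116 - 1*1/126 = -1187/116 - 1/126 = -74839/7308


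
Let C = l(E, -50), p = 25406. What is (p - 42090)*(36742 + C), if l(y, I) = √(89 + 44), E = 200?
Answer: -613003528 - 16684*√133 ≈ -6.1320e+8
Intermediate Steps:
l(y, I) = √133
C = √133 ≈ 11.533
(p - 42090)*(36742 + C) = (25406 - 42090)*(36742 + √133) = -16684*(36742 + √133) = -613003528 - 16684*√133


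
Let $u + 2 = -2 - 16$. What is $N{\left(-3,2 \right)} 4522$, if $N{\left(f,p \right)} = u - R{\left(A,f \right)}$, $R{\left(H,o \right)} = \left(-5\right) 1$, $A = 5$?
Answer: $-67830$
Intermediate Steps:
$u = -20$ ($u = -2 - 18 = -20$)
$R{\left(H,o \right)} = -5$
$N{\left(f,p \right)} = -15$ ($N{\left(f,p \right)} = -20 - -5 = -20 + 5 = -15$)
$N{\left(-3,2 \right)} 4522 = \left(-15\right) 4522 = -67830$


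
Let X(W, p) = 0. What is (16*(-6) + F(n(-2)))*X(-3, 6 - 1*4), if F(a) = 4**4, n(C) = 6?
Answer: 0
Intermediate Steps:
F(a) = 256
(16*(-6) + F(n(-2)))*X(-3, 6 - 1*4) = (16*(-6) + 256)*0 = (-96 + 256)*0 = 160*0 = 0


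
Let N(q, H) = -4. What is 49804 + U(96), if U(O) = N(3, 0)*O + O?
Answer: 49516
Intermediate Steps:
U(O) = -3*O (U(O) = -4*O + O = -3*O)
49804 + U(96) = 49804 - 3*96 = 49804 - 288 = 49516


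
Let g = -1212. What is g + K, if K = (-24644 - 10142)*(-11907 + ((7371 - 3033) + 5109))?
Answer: 85572348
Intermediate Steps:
K = 85573560 (K = -34786*(-11907 + (4338 + 5109)) = -34786*(-11907 + 9447) = -34786*(-2460) = 85573560)
g + K = -1212 + 85573560 = 85572348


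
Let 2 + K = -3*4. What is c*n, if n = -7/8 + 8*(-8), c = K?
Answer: 3633/4 ≈ 908.25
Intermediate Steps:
K = -14 (K = -2 - 3*4 = -2 - 12 = -14)
c = -14
n = -519/8 (n = -7*⅛ - 64 = -7/8 - 64 = -519/8 ≈ -64.875)
c*n = -14*(-519/8) = 3633/4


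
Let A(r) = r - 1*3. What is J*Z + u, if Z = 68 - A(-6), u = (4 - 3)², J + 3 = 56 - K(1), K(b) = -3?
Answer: 4313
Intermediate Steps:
A(r) = -3 + r (A(r) = r - 3 = -3 + r)
J = 56 (J = -3 + (56 - 1*(-3)) = -3 + (56 + 3) = -3 + 59 = 56)
u = 1 (u = 1² = 1)
Z = 77 (Z = 68 - (-3 - 6) = 68 - 1*(-9) = 68 + 9 = 77)
J*Z + u = 56*77 + 1 = 4312 + 1 = 4313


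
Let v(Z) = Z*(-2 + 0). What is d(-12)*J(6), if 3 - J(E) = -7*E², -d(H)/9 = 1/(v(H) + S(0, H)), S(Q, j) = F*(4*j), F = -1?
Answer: -255/8 ≈ -31.875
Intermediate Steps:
v(Z) = -2*Z (v(Z) = Z*(-2) = -2*Z)
S(Q, j) = -4*j
d(H) = 3/(2*H) (d(H) = -9/(-2*H - 4*H) = -9*(-1/(6*H)) = -(-3)/(2*H) = 3/(2*H))
J(E) = 3 + 7*E² (J(E) = 3 - (-7)*E² = 3 + 7*E²)
d(-12)*J(6) = ((3/2)/(-12))*(3 + 7*6²) = ((3/2)*(-1/12))*(3 + 7*36) = -(3 + 252)/8 = -⅛*255 = -255/8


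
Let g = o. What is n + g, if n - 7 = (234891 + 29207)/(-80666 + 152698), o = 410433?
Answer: 14782539089/36016 ≈ 4.1044e+5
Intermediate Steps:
n = 384161/36016 (n = 7 + (234891 + 29207)/(-80666 + 152698) = 7 + 264098/72032 = 7 + 264098*(1/72032) = 7 + 132049/36016 = 384161/36016 ≈ 10.666)
g = 410433
n + g = 384161/36016 + 410433 = 14782539089/36016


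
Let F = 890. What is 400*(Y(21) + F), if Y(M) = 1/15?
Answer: 1068080/3 ≈ 3.5603e+5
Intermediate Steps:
Y(M) = 1/15
400*(Y(21) + F) = 400*(1/15 + 890) = 400*(13351/15) = 1068080/3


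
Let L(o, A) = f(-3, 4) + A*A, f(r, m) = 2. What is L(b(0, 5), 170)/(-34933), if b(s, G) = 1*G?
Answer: -28902/34933 ≈ -0.82736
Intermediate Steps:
b(s, G) = G
L(o, A) = 2 + A² (L(o, A) = 2 + A*A = 2 + A²)
L(b(0, 5), 170)/(-34933) = (2 + 170²)/(-34933) = (2 + 28900)*(-1/34933) = 28902*(-1/34933) = -28902/34933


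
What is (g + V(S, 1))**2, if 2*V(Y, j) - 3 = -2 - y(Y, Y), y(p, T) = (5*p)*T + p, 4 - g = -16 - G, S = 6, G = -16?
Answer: 31329/4 ≈ 7832.3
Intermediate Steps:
g = 4 (g = 4 - (-16 - 1*(-16)) = 4 - (-16 + 16) = 4 - 1*0 = 4 + 0 = 4)
y(p, T) = p + 5*T*p (y(p, T) = 5*T*p + p = p + 5*T*p)
V(Y, j) = 1/2 - Y*(1 + 5*Y)/2 (V(Y, j) = 3/2 + (-2 - Y*(1 + 5*Y))/2 = 3/2 + (-1 - Y*(1 + 5*Y)/2) = 1/2 - Y*(1 + 5*Y)/2)
(g + V(S, 1))**2 = (4 + (1/2 - 1/2*6*(1 + 5*6)))**2 = (4 + (1/2 - 1/2*6*(1 + 30)))**2 = (4 + (1/2 - 1/2*6*31))**2 = (4 + (1/2 - 93))**2 = (4 - 185/2)**2 = (-177/2)**2 = 31329/4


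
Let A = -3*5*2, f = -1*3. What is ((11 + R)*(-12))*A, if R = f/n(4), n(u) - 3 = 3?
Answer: 3780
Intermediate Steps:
n(u) = 6 (n(u) = 3 + 3 = 6)
f = -3
R = -1/2 (R = -3/6 = -3*1/6 = -1/2 ≈ -0.50000)
A = -30 (A = -15*2 = -30)
((11 + R)*(-12))*A = ((11 - 1/2)*(-12))*(-30) = ((21/2)*(-12))*(-30) = -126*(-30) = 3780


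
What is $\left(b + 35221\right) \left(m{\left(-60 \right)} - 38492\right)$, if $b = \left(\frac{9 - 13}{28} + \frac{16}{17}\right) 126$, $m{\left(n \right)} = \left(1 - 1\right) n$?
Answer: $- \frac{23113175764}{17} \approx -1.3596 \cdot 10^{9}$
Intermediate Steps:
$m{\left(n \right)} = 0$ ($m{\left(n \right)} = 0 n = 0$)
$b = \frac{1710}{17}$ ($b = \left(\left(-4\right) \frac{1}{28} + 16 \cdot \frac{1}{17}\right) 126 = \left(- \frac{1}{7} + \frac{16}{17}\right) 126 = \frac{95}{119} \cdot 126 = \frac{1710}{17} \approx 100.59$)
$\left(b + 35221\right) \left(m{\left(-60 \right)} - 38492\right) = \left(\frac{1710}{17} + 35221\right) \left(0 - 38492\right) = \frac{600467}{17} \left(-38492\right) = - \frac{23113175764}{17}$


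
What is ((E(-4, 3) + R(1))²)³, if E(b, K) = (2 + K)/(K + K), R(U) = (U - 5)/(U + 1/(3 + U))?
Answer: 128100283921/729000000 ≈ 175.72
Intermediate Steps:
R(U) = (-5 + U)/(U + 1/(3 + U))
E(b, K) = (2 + K)/(2*K) (E(b, K) = (2 + K)/((2*K)) = (2 + K)*(1/(2*K)) = (2 + K)/(2*K))
((E(-4, 3) + R(1))²)³ = (((½)*(2 + 3)/3 + (-15 + 1² - 2*1)/(1 + 1² + 3*1))²)³ = (((½)*(⅓)*5 + (-15 + 1 - 2)/(1 + 1 + 3))²)³ = ((⅚ - 16/5)²)³ = ((-71/30)²)³ = (5041/900)³ = 128100283921/729000000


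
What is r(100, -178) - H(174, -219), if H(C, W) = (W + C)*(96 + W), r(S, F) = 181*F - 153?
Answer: -37906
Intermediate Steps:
r(S, F) = -153 + 181*F
H(C, W) = (96 + W)*(C + W) (H(C, W) = (C + W)*(96 + W) = (96 + W)*(C + W))
r(100, -178) - H(174, -219) = (-153 + 181*(-178)) - ((-219)**2 + 96*174 + 96*(-219) + 174*(-219)) = (-153 - 32218) - (47961 + 16704 - 21024 - 38106) = -32371 - 1*5535 = -32371 - 5535 = -37906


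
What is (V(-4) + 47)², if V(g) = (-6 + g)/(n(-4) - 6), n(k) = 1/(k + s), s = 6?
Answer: 288369/121 ≈ 2383.2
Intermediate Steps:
n(k) = 1/(6 + k) (n(k) = 1/(k + 6) = 1/(6 + k))
V(g) = 12/11 - 2*g/11 (V(g) = (-6 + g)/(1/(6 - 4) - 6) = (-6 + g)/(1/2 - 6) = (-6 + g)/(½ - 6) = (-6 + g)/(-11/2) = (-6 + g)*(-2/11) = 12/11 - 2*g/11)
(V(-4) + 47)² = ((12/11 - 2/11*(-4)) + 47)² = ((12/11 + 8/11) + 47)² = (20/11 + 47)² = (537/11)² = 288369/121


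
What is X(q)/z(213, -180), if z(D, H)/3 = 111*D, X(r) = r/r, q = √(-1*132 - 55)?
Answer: 1/70929 ≈ 1.4099e-5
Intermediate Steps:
q = I*√187 (q = √(-132 - 55) = √(-187) = I*√187 ≈ 13.675*I)
X(r) = 1
z(D, H) = 333*D (z(D, H) = 3*(111*D) = 333*D)
X(q)/z(213, -180) = 1/(333*213) = 1/70929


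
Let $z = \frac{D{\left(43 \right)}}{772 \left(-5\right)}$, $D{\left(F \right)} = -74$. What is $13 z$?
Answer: $\frac{481}{1930} \approx 0.24922$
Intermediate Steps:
$z = \frac{37}{1930}$ ($z = - \frac{74}{772 \left(-5\right)} = - \frac{74}{-3860} = \left(-74\right) \left(- \frac{1}{3860}\right) = \frac{37}{1930} \approx 0.019171$)
$13 z = 13 \cdot \frac{37}{1930} = \frac{481}{1930}$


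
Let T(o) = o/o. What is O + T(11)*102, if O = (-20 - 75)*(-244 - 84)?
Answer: 31262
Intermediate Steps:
T(o) = 1
O = 31160 (O = -95*(-328) = 31160)
O + T(11)*102 = 31160 + 1*102 = 31160 + 102 = 31262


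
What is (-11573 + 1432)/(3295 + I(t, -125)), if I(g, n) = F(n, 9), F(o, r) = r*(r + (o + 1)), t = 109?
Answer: -10141/2260 ≈ -4.4872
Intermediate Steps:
F(o, r) = r*(1 + o + r) (F(o, r) = r*(r + (1 + o)) = r*(1 + o + r))
I(g, n) = 90 + 9*n (I(g, n) = 9*(1 + n + 9) = 9*(10 + n) = 90 + 9*n)
(-11573 + 1432)/(3295 + I(t, -125)) = (-11573 + 1432)/(3295 + (90 + 9*(-125))) = -10141/(3295 + (90 - 1125)) = -10141/(3295 - 1035) = -10141/2260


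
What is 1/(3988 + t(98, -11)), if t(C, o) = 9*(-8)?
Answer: 1/3916 ≈ 0.00025536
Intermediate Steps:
t(C, o) = -72
1/(3988 + t(98, -11)) = 1/(3988 - 72) = 1/3916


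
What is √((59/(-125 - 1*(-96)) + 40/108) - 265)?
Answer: I*√18165426/261 ≈ 16.33*I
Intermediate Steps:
√((59/(-125 - 1*(-96)) + 40/108) - 265) = √((59/(-125 + 96) + 40*(1/108)) - 265) = √((59/(-29) + 10/27) - 265) = √((59*(-1/29) + 10/27) - 265) = √((-59/29 + 10/27) - 265) = √(-1303/783 - 265) = √(-208798/783) = I*√18165426/261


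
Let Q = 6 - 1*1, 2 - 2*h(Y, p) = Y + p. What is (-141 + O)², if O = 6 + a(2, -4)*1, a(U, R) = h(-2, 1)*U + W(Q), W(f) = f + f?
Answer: 14884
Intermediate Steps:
h(Y, p) = 1 - Y/2 - p/2 (h(Y, p) = 1 - (Y + p)/2 = 1 + (-Y/2 - p/2) = 1 - Y/2 - p/2)
Q = 5 (Q = 6 - 1 = 5)
W(f) = 2*f
a(U, R) = 10 + 3*U/2 (a(U, R) = (1 - ½*(-2) - ½*1)*U + 2*5 = (1 + 1 - ½)*U + 10 = 3*U/2 + 10 = 10 + 3*U/2)
O = 19 (O = 6 + (10 + (3/2)*2)*1 = 6 + (10 + 3)*1 = 6 + 13*1 = 6 + 13 = 19)
(-141 + O)² = (-141 + 19)² = (-122)² = 14884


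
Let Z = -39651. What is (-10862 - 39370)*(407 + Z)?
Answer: 1971304608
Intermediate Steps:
(-10862 - 39370)*(407 + Z) = (-10862 - 39370)*(407 - 39651) = -50232*(-39244) = 1971304608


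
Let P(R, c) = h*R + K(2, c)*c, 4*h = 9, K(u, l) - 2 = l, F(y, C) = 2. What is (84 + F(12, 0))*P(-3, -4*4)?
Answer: 37367/2 ≈ 18684.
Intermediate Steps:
K(u, l) = 2 + l
h = 9/4 (h = (¼)*9 = 9/4 ≈ 2.2500)
P(R, c) = 9*R/4 + c*(2 + c) (P(R, c) = 9*R/4 + (2 + c)*c = 9*R/4 + c*(2 + c))
(84 + F(12, 0))*P(-3, -4*4) = (84 + 2)*((9/4)*(-3) + (-4*4)*(2 - 4*4)) = 86*(-27/4 - 16*(2 - 16)) = 86*(-27/4 - 16*(-14)) = 86*(-27/4 + 224) = 86*(869/4) = 37367/2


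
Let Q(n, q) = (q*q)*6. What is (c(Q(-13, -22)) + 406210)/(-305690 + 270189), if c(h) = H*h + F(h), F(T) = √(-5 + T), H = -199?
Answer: 171686/35501 - √2899/35501 ≈ 4.8346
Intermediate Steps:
Q(n, q) = 6*q² (Q(n, q) = q²*6 = 6*q²)
c(h) = √(-5 + h) - 199*h (c(h) = -199*h + √(-5 + h) = √(-5 + h) - 199*h)
(c(Q(-13, -22)) + 406210)/(-305690 + 270189) = ((√(-5 + 6*(-22)²) - 1194*(-22)²) + 406210)/(-305690 + 270189) = ((√(-5 + 6*484) - 1194*484) + 406210)/(-35501) = ((√(-5 + 2904) - 199*2904) + 406210)*(-1/35501) = ((√2899 - 577896) + 406210)*(-1/35501) = ((-577896 + √2899) + 406210)*(-1/35501) = (-171686 + √2899)*(-1/35501) = 171686/35501 - √2899/35501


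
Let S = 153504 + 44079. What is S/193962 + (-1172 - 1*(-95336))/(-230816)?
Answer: 1139211665/1865397208 ≈ 0.61071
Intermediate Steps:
S = 197583
S/193962 + (-1172 - 1*(-95336))/(-230816) = 197583/193962 + (-1172 - 1*(-95336))/(-230816) = 197583*(1/193962) + (-1172 + 95336)*(-1/230816) = 65861/64654 + 94164*(-1/230816) = 65861/64654 - 23541/57704 = 1139211665/1865397208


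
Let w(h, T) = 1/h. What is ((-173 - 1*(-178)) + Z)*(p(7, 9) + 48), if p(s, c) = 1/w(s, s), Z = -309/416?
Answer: 97405/416 ≈ 234.15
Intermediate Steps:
Z = -309/416 (Z = -309*1/416 = -309/416 ≈ -0.74279)
p(s, c) = s (p(s, c) = 1/(1/s) = s)
((-173 - 1*(-178)) + Z)*(p(7, 9) + 48) = ((-173 - 1*(-178)) - 309/416)*(7 + 48) = ((-173 + 178) - 309/416)*55 = (5 - 309/416)*55 = (1771/416)*55 = 97405/416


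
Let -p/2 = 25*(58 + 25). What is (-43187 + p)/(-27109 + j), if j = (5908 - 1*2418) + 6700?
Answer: 47337/16919 ≈ 2.7979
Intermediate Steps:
p = -4150 (p = -50*(58 + 25) = -50*83 = -2*2075 = -4150)
j = 10190 (j = (5908 - 2418) + 6700 = 3490 + 6700 = 10190)
(-43187 + p)/(-27109 + j) = (-43187 - 4150)/(-27109 + 10190) = -47337/(-16919) = -47337*(-1/16919) = 47337/16919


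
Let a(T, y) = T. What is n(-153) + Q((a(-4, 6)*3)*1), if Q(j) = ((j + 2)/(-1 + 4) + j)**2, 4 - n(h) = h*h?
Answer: -208529/9 ≈ -23170.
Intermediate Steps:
n(h) = 4 - h**2 (n(h) = 4 - h*h = 4 - h**2)
Q(j) = (2/3 + 4*j/3)**2 (Q(j) = ((2 + j)/3 + j)**2 = ((2 + j)*(1/3) + j)**2 = ((2/3 + j/3) + j)**2 = (2/3 + 4*j/3)**2)
n(-153) + Q((a(-4, 6)*3)*1) = (4 - 1*(-153)**2) + 4*(1 + 2*(-4*3*1))**2/9 = (4 - 1*23409) + 4*(1 + 2*(-12*1))**2/9 = (4 - 23409) + 4*(1 + 2*(-12))**2/9 = -23405 + 4*(1 - 24)**2/9 = -23405 + (4/9)*(-23)**2 = -23405 + (4/9)*529 = -23405 + 2116/9 = -208529/9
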